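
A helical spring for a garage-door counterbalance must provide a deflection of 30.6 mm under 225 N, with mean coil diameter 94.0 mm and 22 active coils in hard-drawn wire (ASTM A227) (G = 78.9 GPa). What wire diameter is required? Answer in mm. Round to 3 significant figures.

Required rate k = F/δ = 225/30.6 = 7.3529 N/mm
d = (8D³N_a·k / G)^(1/4) = (8·94.0³·22·7.3529 / (78.9×10³))^0.25
  = (13623)^0.25 = 10.8036 mm

10.8 mm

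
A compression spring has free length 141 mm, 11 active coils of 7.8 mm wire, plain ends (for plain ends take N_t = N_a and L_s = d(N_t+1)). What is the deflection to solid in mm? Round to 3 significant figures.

47.4 mm

N_t = 11; L_s = 7.8·12 = 93.6 mm
δ_solid = L₀ − L_s = 141 − 93.6 = 47.4 mm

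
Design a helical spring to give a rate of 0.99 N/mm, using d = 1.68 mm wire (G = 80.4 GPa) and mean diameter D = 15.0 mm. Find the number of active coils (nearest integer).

N_a = Gd⁴/(8D³k) = (80.4×10³ × 1.68⁴)/(8 × 15.0³ × 0.99)
    = 640462 / 26730 = 23.96 → 24 coils

24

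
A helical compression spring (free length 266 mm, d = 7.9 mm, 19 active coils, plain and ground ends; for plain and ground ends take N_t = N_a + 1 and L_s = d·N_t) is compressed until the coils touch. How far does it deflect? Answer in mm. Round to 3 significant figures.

108 mm

N_t = 20; L_s = 7.9·20 = 158 mm
δ_solid = L₀ − L_s = 266 − 158 = 108 mm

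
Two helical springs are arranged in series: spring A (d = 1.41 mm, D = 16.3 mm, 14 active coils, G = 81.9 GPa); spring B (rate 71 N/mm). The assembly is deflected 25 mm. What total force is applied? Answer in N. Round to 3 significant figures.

k_A = Gd⁴/(8D³N_a) = (81.9×10³)(1.41⁴)/(8·16.3³·14) = 0.66739 N/mm
Series: 1/k_eq = 1/0.66739 + 1/71 = 1.5125; k_eq = 0.66117 N/mm
F = k_eq·δ = 0.66117·25 = 16.529 N

16.5 N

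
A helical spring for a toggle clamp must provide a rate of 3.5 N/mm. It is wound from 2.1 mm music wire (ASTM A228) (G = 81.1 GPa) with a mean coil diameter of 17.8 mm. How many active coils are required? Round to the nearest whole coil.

10

N_a = Gd⁴/(8D³k) = (81.1×10³ × 2.1⁴)/(8 × 17.8³ × 3.5)
    = 1.57724e+06 / 157913 = 9.988 → 10 coils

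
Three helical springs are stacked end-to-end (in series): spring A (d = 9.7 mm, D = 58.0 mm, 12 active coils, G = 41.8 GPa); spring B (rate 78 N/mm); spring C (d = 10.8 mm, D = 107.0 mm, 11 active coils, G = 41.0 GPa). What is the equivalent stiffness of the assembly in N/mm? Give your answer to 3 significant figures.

3.90 N/mm

k_A = Gd⁴/(8D³N_a) = (41.8×10³)(9.7⁴)/(8·58.0³·12) = 19.756 N/mm
k_C = Gd⁴/(8D³N_a) = (41.0×10³)(10.8⁴)/(8·107.0³·11) = 5.1742 N/mm
Series: 1/k_eq = 1/19.756 + 1/78 + 1/5.1742 = 0.2567; k_eq = 3.8956 N/mm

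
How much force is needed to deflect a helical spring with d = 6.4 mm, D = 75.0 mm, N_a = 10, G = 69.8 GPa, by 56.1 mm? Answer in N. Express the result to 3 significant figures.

195 N

k = Gd⁴/(8D³N_a) = (69.8×10³)(6.4⁴)/(8·75.0³·10) = 3.4698 N/mm
F = k·δ = 3.4698 × 56.1 = 194.65 N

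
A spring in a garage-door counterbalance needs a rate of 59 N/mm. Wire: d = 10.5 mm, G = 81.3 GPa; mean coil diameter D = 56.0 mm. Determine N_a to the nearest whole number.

12

N_a = Gd⁴/(8D³k) = (81.3×10³ × 10.5⁴)/(8 × 56.0³ × 59)
    = 9.88207e+08 / 8.28908e+07 = 11.92 → 12 coils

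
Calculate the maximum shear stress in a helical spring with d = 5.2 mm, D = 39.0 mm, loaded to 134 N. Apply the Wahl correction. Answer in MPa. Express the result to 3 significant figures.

113 MPa

Spring index C = D/d = 39.0/5.2 = 7.5000
K_W = (4C−1)/(4C−4) + 0.615/C = 29.000/26.000 + 0.0820 = 1.1974
τ₀ = 8FD/(πd³) = 8·134·39.0/(π·5.2³) = 41808/441.73 = 94.645 MPa
τ_max = K·τ₀ = 1.1974 × 94.645 = 113.33 MPa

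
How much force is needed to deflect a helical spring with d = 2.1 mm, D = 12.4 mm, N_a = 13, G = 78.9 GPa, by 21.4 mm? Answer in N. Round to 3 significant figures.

k = Gd⁴/(8D³N_a) = (78.9×10³)(2.1⁴)/(8·12.4³·13) = 7.7385 N/mm
F = k·δ = 7.7385 × 21.4 = 165.6 N

166 N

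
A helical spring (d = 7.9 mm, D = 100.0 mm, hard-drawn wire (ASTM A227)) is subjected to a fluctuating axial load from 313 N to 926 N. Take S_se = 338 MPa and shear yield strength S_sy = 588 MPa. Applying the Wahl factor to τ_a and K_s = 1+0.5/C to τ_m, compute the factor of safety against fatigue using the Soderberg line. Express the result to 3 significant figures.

C = D/d = 100.0/7.9 = 12.6582; K_W = (4C−1)/(4C−4)+0.615/C = 1.1129; K_s = 1+0.5/C = 1.0395
F_a = (F_max−F_min)/2 = 306.5 N; F_m = (F_max+F_min)/2 = 619.5 N
τ_a = K_W·8F_aD/(πd³) = 1.1129 × 158.3 = 176.18 MPa
τ_m = K_s·8F_mD/(πd³) = 1.0395 × 319.96 = 332.6 MPa
Soderberg: 1/n_f = τ_a/S_se + τ_m/S_sy = 176.18/338 + 332.6/588 = 0.52124 + 0.56565 = 1.0869
n_f = 1/1.0869 = 0.9201

0.920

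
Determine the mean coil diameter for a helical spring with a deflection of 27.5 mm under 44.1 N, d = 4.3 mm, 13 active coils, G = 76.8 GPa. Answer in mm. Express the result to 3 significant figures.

Required rate k = F/δ = 44.1/27.5 = 1.6036 N/mm
D = (Gd⁴/(8N_a·k))^(1/3) = (76.8×10³·4.3⁴/(8·13·1.6036))^(1/3)
  = (157433)^(1/3) = 53.9965 mm

54.0 mm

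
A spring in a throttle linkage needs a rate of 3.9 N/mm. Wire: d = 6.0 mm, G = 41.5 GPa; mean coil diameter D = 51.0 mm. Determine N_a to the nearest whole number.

N_a = Gd⁴/(8D³k) = (41.5×10³ × 6.0⁴)/(8 × 51.0³ × 3.9)
    = 5.3784e+07 / 4.13871e+06 = 13 → 13 coils

13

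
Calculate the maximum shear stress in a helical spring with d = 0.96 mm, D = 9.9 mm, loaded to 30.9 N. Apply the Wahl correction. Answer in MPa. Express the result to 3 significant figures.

1000 MPa

Spring index C = D/d = 9.9/0.96 = 10.3125
K_W = (4C−1)/(4C−4) + 0.615/C = 40.250/37.250 + 0.0596 = 1.1402
τ₀ = 8FD/(πd³) = 8·30.9·9.9/(π·0.96³) = 2447.28/2.7795 = 880.48 MPa
τ_max = K·τ₀ = 1.1402 × 880.48 = 1003.9 MPa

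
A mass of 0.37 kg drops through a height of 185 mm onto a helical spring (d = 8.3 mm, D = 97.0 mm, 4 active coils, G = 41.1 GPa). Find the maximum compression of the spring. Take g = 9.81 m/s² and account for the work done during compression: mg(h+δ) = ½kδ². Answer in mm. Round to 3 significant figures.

k = Gd⁴/(8D³N_a) = (41.1×10³)(8.3⁴)/(8·97.0³·4) = 6.6787 N/mm
W = mg = 0.37 × 9.81 = 3.6297 N
½kδ² − Wδ − Wh = 0 → δ = (W + √(W² + 2kWh))/k
δ = (3.6297 + √(13.175 + 8969.36))/6.6787 = (3.6297 + 94.776)/6.6787 = 14.734 mm

14.7 mm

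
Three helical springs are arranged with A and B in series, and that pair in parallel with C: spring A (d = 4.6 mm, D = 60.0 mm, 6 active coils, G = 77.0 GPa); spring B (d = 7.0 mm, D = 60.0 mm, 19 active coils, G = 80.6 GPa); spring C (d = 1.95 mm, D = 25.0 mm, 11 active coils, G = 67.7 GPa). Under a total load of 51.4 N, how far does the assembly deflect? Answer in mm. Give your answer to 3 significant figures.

18.1 mm

k_A = Gd⁴/(8D³N_a) = (77.0×10³)(4.6⁴)/(8·60.0³·6) = 3.3253 N/mm
k_B = Gd⁴/(8D³N_a) = (80.6×10³)(7.0⁴)/(8·60.0³·19) = 5.8943 N/mm
k_C = Gd⁴/(8D³N_a) = (67.7×10³)(1.95⁴)/(8·25.0³·11) = 0.71191 N/mm
Springs A,B series: k_AB = 1/(1/3.3253+1/5.8943) = 2.1259 N/mm; parallel with C: k_eq = 2.1259+0.71191 = 2.8378 N/mm
δ = F/k_eq = 51.4/2.8378 = 18.112 mm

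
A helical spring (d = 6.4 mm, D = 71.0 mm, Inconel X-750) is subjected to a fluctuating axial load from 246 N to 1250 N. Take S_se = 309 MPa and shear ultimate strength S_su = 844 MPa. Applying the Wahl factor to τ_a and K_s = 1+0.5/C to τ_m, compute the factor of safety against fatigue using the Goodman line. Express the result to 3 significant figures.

C = D/d = 71.0/6.4 = 11.0938; K_W = (4C−1)/(4C−4)+0.615/C = 1.1297; K_s = 1+0.5/C = 1.0451
F_a = (F_max−F_min)/2 = 502 N; F_m = (F_max+F_min)/2 = 748 N
τ_a = K_W·8F_aD/(πd³) = 1.1297 × 346.23 = 391.15 MPa
τ_m = K_s·8F_mD/(πd³) = 1.0451 × 515.89 = 539.15 MPa
Goodman: 1/n_f = τ_a/S_se + τ_m/S_su = 391.15/309 + 539.15/844 = 1.26585 + 0.63880 = 1.9046
n_f = 1/1.9046 = 0.525

0.525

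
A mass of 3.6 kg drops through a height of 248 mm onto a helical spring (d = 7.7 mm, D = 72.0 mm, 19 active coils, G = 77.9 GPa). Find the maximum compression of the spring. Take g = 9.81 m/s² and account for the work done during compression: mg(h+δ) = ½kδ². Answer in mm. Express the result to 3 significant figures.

68.0 mm

k = Gd⁴/(8D³N_a) = (77.9×10³)(7.7⁴)/(8·72.0³·19) = 4.8268 N/mm
W = mg = 3.6 × 9.81 = 35.316 N
½kδ² − Wδ − Wh = 0 → δ = (W + √(W² + 2kWh))/k
δ = (35.316 + √(1247.2 + 84549.8))/4.8268 = (35.316 + 292.91)/4.8268 = 68.001 mm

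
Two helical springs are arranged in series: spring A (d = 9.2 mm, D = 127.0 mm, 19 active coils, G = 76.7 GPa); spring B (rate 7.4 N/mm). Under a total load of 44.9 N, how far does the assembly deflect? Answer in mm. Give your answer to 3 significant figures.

31.5 mm

k_A = Gd⁴/(8D³N_a) = (76.7×10³)(9.2⁴)/(8·127.0³·19) = 1.7648 N/mm
Series: 1/k_eq = 1/1.7648 + 1/7.4 = 0.70178; k_eq = 1.425 N/mm
δ = F/k_eq = 44.9/1.425 = 31.51 mm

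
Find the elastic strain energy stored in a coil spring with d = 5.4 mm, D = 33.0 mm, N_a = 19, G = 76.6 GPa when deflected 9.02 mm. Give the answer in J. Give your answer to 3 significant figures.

0.485 J

k = Gd⁴/(8D³N_a) = (76.6×10³)(5.4⁴)/(8·33.0³·19) = 11.924 N/mm
U = ½kδ² = 0.5 × 11.924 × 9.02² = 485.07 N·mm = 0.48507 J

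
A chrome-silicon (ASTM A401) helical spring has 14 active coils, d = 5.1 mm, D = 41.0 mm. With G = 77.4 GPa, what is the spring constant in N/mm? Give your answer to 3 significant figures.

k = Gd⁴/(8D³N_a) = (77.4×10³ × 5.1⁴) / (8 × 41.0³ × 14)
  = 5.23627e+07 / 7.71915e+06 = 6.7835 N/mm

6.78 N/mm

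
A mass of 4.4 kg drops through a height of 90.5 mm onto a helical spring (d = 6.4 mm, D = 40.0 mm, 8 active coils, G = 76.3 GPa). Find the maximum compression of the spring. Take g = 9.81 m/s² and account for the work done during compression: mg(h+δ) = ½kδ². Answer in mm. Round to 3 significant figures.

k = Gd⁴/(8D³N_a) = (76.3×10³)(6.4⁴)/(8·40.0³·8) = 31.252 N/mm
W = mg = 4.4 × 9.81 = 43.164 N
½kδ² − Wδ − Wh = 0 → δ = (W + √(W² + 2kWh))/k
δ = (43.164 + √(1863.1 + 244166))/31.252 = (43.164 + 496.01)/31.252 = 17.252 mm

17.3 mm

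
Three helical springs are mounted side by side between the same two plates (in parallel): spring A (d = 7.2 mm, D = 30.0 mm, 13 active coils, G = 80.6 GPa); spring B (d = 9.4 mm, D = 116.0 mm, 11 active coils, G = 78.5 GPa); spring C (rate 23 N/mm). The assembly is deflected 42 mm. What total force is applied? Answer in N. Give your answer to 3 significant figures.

k_A = Gd⁴/(8D³N_a) = (80.6×10³)(7.2⁴)/(8·30.0³·13) = 77.138 N/mm
k_B = Gd⁴/(8D³N_a) = (78.5×10³)(9.4⁴)/(8·116.0³·11) = 4.4619 N/mm
Parallel: k_eq = 77.138 + 4.4619 + 23 = 104.6 N/mm
F = k_eq·δ = 104.6·42 = 4393.2 N

4390 N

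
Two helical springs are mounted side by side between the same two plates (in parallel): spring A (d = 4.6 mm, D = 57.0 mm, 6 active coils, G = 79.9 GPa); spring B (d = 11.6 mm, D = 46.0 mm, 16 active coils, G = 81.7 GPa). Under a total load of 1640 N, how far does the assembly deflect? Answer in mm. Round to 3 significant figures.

13.4 mm

k_A = Gd⁴/(8D³N_a) = (79.9×10³)(4.6⁴)/(8·57.0³·6) = 4.0245 N/mm
k_B = Gd⁴/(8D³N_a) = (81.7×10³)(11.6⁴)/(8·46.0³·16) = 118.73 N/mm
Parallel: k_eq = 4.0245 + 118.73 = 122.76 N/mm
δ = F/k_eq = 1640/122.76 = 13.36 mm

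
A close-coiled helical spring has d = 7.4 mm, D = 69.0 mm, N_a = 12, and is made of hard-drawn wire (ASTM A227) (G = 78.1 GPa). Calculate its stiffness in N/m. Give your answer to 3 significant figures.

k = Gd⁴/(8D³N_a) = (78.1×10³ × 7.4⁴) / (8 × 69.0³ × 12)
  = 2.34195e+08 / 3.15369e+07 = 7.4261 N/mm = 7426.1 N/m

7430 N/m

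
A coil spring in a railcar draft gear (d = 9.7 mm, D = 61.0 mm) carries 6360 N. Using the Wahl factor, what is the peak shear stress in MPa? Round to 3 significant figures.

1340 MPa

Spring index C = D/d = 61.0/9.7 = 6.2887
K_W = (4C−1)/(4C−4) + 0.615/C = 24.155/21.155 + 0.0978 = 1.2396
τ₀ = 8FD/(πd³) = 8·6360·61.0/(π·9.7³) = 3.10368e+06/2867.2 = 1082.5 MPa
τ_max = K·τ₀ = 1.2396 × 1082.5 = 1341.8 MPa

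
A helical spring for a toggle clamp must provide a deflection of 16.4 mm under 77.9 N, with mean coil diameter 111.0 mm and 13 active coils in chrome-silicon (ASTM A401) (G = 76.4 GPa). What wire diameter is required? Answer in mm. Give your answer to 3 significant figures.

9.70 mm

Required rate k = F/δ = 77.9/16.4 = 4.75 N/mm
d = (8D³N_a·k / G)^(1/4) = (8·111.0³·13·4.75 / (76.4×10³))^0.25
  = (8843.1)^0.25 = 9.6973 mm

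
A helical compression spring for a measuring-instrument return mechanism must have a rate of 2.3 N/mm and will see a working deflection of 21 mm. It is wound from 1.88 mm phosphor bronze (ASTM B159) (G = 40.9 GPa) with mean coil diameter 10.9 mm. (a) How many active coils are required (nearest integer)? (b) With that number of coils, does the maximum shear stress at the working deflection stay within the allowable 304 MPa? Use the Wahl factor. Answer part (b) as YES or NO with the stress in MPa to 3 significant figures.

N_a = Gd⁴/(8D³k) = (40.9×10³)(1.88⁴)/(8·10.9³·2.3) = 21.44 → N_a = 21
Actual rate k = Gd⁴/(8D³·21) = 2.3484 N/mm
Working load F = kδ = 2.3484·21 = 49.316 N
C = 10.9/1.88 = 5.7979; K_W = (4C−1)/(4C−4)+0.615/C = 1.2624
τ_max = K_W·8FD/(πd³) = 1.2624·206.01 = 260.06 MPa
τ_max ≤ 304 MPa → acceptable

(a) 21 coils; (b) YES, τ_max = 260 MPa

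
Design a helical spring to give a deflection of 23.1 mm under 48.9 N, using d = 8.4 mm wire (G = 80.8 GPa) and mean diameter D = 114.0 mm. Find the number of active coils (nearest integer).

16

Required rate k = F/δ = 48.9/23.1 = 2.1169 N/mm
N_a = Gd⁴/(8D³k) = (80.8×10³ × 8.4⁴)/(8 × 114.0³ × 2.1169)
    = 4.0228e+08 / 2.509e+07 = 16.03 → 16 coils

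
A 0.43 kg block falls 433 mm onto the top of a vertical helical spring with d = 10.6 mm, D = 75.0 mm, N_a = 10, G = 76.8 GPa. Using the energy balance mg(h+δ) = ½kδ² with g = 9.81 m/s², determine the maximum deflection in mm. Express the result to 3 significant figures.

11.4 mm

k = Gd⁴/(8D³N_a) = (76.8×10³)(10.6⁴)/(8·75.0³·10) = 28.728 N/mm
W = mg = 0.43 × 9.81 = 4.2183 N
½kδ² − Wδ − Wh = 0 → δ = (W + √(W² + 2kWh))/k
δ = (4.2183 + √(17.794 + 104946))/28.728 = (4.2183 + 323.98)/28.728 = 11.424 mm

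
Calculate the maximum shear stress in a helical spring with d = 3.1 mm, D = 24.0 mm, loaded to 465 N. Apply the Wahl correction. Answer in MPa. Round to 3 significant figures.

1140 MPa

Spring index C = D/d = 24.0/3.1 = 7.7419
K_W = (4C−1)/(4C−4) + 0.615/C = 29.968/26.968 + 0.0794 = 1.1907
τ₀ = 8FD/(πd³) = 8·465·24.0/(π·3.1³) = 89280/93.591 = 953.94 MPa
τ_max = K·τ₀ = 1.1907 × 953.94 = 1135.8 MPa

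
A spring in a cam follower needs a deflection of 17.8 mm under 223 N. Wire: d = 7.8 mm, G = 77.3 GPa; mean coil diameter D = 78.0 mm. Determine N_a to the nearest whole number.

6

Required rate k = F/δ = 223/17.8 = 12.528 N/mm
N_a = Gd⁴/(8D³k) = (77.3×10³ × 7.8⁴)/(8 × 78.0³ × 12.528)
    = 2.86126e+08 / 4.75618e+07 = 6.016 → 6 coils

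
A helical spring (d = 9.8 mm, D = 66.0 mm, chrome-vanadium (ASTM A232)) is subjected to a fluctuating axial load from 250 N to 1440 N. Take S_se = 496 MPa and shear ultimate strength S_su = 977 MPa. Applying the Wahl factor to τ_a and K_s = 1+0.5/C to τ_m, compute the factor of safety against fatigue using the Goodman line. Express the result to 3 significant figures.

2.34

C = D/d = 66.0/9.8 = 6.7347; K_W = (4C−1)/(4C−4)+0.615/C = 1.2221; K_s = 1+0.5/C = 1.0742
F_a = (F_max−F_min)/2 = 595 N; F_m = (F_max+F_min)/2 = 845 N
τ_a = K_W·8F_aD/(πd³) = 1.2221 × 106.25 = 129.85 MPa
τ_m = K_s·8F_mD/(πd³) = 1.0742 × 150.89 = 162.09 MPa
Goodman: 1/n_f = τ_a/S_se + τ_m/S_su = 129.85/496 + 162.09/977 = 0.26179 + 0.16591 = 0.4277
n_f = 1/0.4277 = 2.338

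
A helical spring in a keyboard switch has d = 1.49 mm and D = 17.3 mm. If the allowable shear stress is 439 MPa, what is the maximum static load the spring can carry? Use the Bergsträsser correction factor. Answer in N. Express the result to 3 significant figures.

C = D/d = 17.3/1.49 = 11.6107
K_B = (4C+2)/(4C−3) = 48.443/43.443 = 1.1151
τ_max = K·8FD/(πd³) → F_max = τ_allow·πd³/(8DK)
F_max = 439·π·1.49³/(8·17.3·1.1151) = 4562.2/154.33 = 29.561 N

29.6 N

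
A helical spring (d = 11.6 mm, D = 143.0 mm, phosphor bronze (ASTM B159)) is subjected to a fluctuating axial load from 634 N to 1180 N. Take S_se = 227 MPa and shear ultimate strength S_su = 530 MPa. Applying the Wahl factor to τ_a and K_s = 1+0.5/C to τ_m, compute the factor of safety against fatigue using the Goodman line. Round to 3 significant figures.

1.37

C = D/d = 143.0/11.6 = 12.3276; K_W = (4C−1)/(4C−4)+0.615/C = 1.1161; K_s = 1+0.5/C = 1.0406
F_a = (F_max−F_min)/2 = 273 N; F_m = (F_max+F_min)/2 = 907 N
τ_a = K_W·8F_aD/(πd³) = 1.1161 × 63.689 = 71.083 MPa
τ_m = K_s·8F_mD/(πd³) = 1.0406 × 211.6 = 220.18 MPa
Goodman: 1/n_f = τ_a/S_se + τ_m/S_su = 71.083/227 + 220.18/530 = 0.31314 + 0.41543 = 0.72857
n_f = 1/0.72857 = 1.373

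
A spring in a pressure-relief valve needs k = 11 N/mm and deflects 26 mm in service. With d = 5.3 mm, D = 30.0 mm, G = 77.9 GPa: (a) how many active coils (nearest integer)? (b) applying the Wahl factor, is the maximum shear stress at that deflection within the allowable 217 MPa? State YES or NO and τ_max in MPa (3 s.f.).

N_a = Gd⁴/(8D³k) = (77.9×10³)(5.3⁴)/(8·30.0³·11) = 25.87 → N_a = 26
Actual rate k = Gd⁴/(8D³·26) = 10.945 N/mm
Working load F = kδ = 10.945·26 = 284.57 N
C = 30.0/5.3 = 5.6604; K_W = (4C−1)/(4C−4)+0.615/C = 1.2696
τ_max = K_W·8FD/(πd³) = 1.2696·146.02 = 185.39 MPa
τ_max ≤ 217 MPa → acceptable

(a) 26 coils; (b) YES, τ_max = 185 MPa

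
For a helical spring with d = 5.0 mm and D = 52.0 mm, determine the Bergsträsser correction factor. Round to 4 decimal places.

1.1295

C = D/d = 52.0/5.0 = 10.4000
K_B = (4C+2)/(4C−3) = 43.600/38.600 = 1.1295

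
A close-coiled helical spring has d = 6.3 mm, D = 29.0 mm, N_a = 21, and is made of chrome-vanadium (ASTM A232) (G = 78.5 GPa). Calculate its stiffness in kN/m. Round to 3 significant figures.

30.2 kN/m

k = Gd⁴/(8D³N_a) = (78.5×10³ × 6.3⁴) / (8 × 29.0³ × 21)
  = 1.23661e+08 / 4.09735e+06 = 30.181 N/mm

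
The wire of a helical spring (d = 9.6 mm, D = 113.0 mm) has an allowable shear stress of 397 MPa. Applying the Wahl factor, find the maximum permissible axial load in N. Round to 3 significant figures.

1090 N

C = D/d = 113.0/9.6 = 11.7708
K_W = (4C−1)/(4C−4) + 0.615/C = 46.083/43.083 + 0.0522 = 1.1219
τ_max = K·8FD/(πd³) → F_max = τ_allow·πd³/(8DK)
F_max = 397·π·9.6³/(8·113.0·1.1219) = 1.1035e+06/1014.2 = 1088 N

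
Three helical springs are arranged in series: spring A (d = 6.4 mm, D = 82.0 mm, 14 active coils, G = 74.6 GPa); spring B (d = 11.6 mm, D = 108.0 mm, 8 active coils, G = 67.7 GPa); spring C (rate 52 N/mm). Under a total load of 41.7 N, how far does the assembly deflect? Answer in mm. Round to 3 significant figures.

k_A = Gd⁴/(8D³N_a) = (74.6×10³)(6.4⁴)/(8·82.0³·14) = 2.0267 N/mm
k_B = Gd⁴/(8D³N_a) = (67.7×10³)(11.6⁴)/(8·108.0³·8) = 15.204 N/mm
Series: 1/k_eq = 1/2.0267 + 1/15.204 + 1/52 = 0.5784; k_eq = 1.7289 N/mm
δ = F/k_eq = 41.7/1.7289 = 24.119 mm

24.1 mm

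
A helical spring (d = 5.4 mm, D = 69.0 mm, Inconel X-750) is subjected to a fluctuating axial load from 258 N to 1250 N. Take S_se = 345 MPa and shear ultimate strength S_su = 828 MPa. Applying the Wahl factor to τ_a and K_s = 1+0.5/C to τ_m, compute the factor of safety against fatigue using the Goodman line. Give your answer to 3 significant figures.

0.352

C = D/d = 69.0/5.4 = 12.7778; K_W = (4C−1)/(4C−4)+0.615/C = 1.1118; K_s = 1+0.5/C = 1.0391
F_a = (F_max−F_min)/2 = 496 N; F_m = (F_max+F_min)/2 = 754 N
τ_a = K_W·8F_aD/(πd³) = 1.1118 × 553.46 = 615.35 MPa
τ_m = K_s·8F_mD/(πd³) = 1.0391 × 841.35 = 874.28 MPa
Goodman: 1/n_f = τ_a/S_se + τ_m/S_su = 615.35/345 + 874.28/828 = 1.78361 + 1.05589 = 2.8395
n_f = 1/2.8395 = 0.3522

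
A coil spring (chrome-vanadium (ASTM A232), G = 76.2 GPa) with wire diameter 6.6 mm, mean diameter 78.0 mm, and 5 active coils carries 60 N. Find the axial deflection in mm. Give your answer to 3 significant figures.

7.88 mm

k = Gd⁴/(8D³N_a) = (76.2×10³)(6.6⁴)/(8·78.0³·5) = 7.6171 N/mm
δ = F/k = 60 / 7.6171 = 7.8771 mm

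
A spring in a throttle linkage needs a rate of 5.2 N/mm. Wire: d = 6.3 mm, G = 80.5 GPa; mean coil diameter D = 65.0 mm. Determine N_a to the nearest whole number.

11

N_a = Gd⁴/(8D³k) = (80.5×10³ × 6.3⁴)/(8 × 65.0³ × 5.2)
    = 1.26811e+08 / 1.14244e+07 = 11.1 → 11 coils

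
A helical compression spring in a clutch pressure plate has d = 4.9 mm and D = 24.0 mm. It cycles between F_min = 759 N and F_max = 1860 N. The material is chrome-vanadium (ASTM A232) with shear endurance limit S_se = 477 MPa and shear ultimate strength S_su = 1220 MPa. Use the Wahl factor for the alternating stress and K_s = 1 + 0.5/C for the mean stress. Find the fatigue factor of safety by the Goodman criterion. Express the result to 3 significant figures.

C = D/d = 24.0/4.9 = 4.8980; K_W = (4C−1)/(4C−4)+0.615/C = 1.3180; K_s = 1+0.5/C = 1.1021
F_a = (F_max−F_min)/2 = 550.5 N; F_m = (F_max+F_min)/2 = 1309.5 N
τ_a = K_W·8F_aD/(πd³) = 1.3180 × 285.97 = 376.9 MPa
τ_m = K_s·8F_mD/(πd³) = 1.1021 × 680.25 = 749.69 MPa
Goodman: 1/n_f = τ_a/S_se + τ_m/S_su = 376.9/477 + 749.69/1220 = 0.79015 + 0.61450 = 1.4046
n_f = 1/1.4046 = 0.7119

0.712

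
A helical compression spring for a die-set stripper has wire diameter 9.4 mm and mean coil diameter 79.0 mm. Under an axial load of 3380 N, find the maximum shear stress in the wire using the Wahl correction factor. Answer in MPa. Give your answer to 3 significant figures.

961 MPa

Spring index C = D/d = 79.0/9.4 = 8.4043
K_W = (4C−1)/(4C−4) + 0.615/C = 32.617/29.617 + 0.0732 = 1.1745
τ₀ = 8FD/(πd³) = 8·3380·79.0/(π·9.4³) = 2.13616e+06/2609.4 = 818.65 MPa
τ_max = K·τ₀ = 1.1745 × 818.65 = 961.48 MPa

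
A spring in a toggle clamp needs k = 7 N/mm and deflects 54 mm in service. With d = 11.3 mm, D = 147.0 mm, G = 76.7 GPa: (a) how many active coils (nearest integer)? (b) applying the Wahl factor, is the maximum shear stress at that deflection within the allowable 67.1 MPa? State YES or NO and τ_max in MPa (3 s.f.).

(a) 7 coils; (b) NO, τ_max = 109 MPa

N_a = Gd⁴/(8D³k) = (76.7×10³)(11.3⁴)/(8·147.0³·7) = 7.03 → N_a = 7
Actual rate k = Gd⁴/(8D³·7) = 7.0302 N/mm
Working load F = kδ = 7.0302·54 = 379.63 N
C = 147.0/11.3 = 13.0088; K_W = (4C−1)/(4C−4)+0.615/C = 1.1097
τ_max = K_W·8FD/(πd³) = 1.1097·98.488 = 109.3 MPa
τ_max > 67.1 MPa → exceeds allowable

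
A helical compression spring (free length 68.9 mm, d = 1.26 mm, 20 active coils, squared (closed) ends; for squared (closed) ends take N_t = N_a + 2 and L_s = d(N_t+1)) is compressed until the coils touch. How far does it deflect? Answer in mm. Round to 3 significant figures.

39.9 mm

N_t = 22; L_s = 1.26·23 = 28.98 mm
δ_solid = L₀ − L_s = 68.9 − 28.98 = 39.92 mm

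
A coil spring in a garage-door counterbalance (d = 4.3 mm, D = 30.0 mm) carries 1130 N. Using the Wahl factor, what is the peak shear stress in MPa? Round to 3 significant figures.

1320 MPa

Spring index C = D/d = 30.0/4.3 = 6.9767
K_W = (4C−1)/(4C−4) + 0.615/C = 26.907/23.907 + 0.0882 = 1.2136
τ₀ = 8FD/(πd³) = 8·1130·30.0/(π·4.3³) = 271200/249.78 = 1085.8 MPa
τ_max = K·τ₀ = 1.2136 × 1085.8 = 1317.7 MPa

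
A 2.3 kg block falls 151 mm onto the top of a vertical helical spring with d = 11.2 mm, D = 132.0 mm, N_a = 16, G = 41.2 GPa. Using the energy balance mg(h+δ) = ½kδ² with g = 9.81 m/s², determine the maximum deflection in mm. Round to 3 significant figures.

66.8 mm

k = Gd⁴/(8D³N_a) = (41.2×10³)(11.2⁴)/(8·132.0³·16) = 2.2021 N/mm
W = mg = 2.3 × 9.81 = 22.563 N
½kδ² − Wδ − Wh = 0 → δ = (W + √(W² + 2kWh))/k
δ = (22.563 + √(509.09 + 15005.2))/2.2021 = (22.563 + 124.56)/2.2021 = 66.809 mm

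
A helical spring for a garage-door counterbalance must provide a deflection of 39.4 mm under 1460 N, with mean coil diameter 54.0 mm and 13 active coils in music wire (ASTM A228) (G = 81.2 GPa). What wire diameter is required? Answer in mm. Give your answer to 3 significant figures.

Required rate k = F/δ = 1460/39.4 = 37.056 N/mm
d = (8D³N_a·k / G)^(1/4) = (8·54.0³·13·37.056 / (81.2×10³))^0.25
  = (7473.3)^0.25 = 9.2978 mm

9.30 mm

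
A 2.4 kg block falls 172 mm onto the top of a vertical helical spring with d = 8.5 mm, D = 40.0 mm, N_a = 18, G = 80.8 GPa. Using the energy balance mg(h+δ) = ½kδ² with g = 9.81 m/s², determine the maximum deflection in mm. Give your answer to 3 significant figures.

k = Gd⁴/(8D³N_a) = (80.8×10³)(8.5⁴)/(8·40.0³·18) = 45.766 N/mm
W = mg = 2.4 × 9.81 = 23.544 N
½kδ² − Wδ − Wh = 0 → δ = (W + √(W² + 2kWh))/k
δ = (23.544 + √(554.32 + 370666))/45.766 = (23.544 + 609.28)/45.766 = 13.827 mm

13.8 mm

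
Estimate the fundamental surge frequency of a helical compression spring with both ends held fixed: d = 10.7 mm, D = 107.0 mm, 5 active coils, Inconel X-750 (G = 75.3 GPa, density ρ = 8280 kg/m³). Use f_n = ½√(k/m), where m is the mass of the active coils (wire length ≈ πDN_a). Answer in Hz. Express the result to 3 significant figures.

k = Gd⁴/(8D³N_a) = (75.3×10³)(10.7⁴)/(8·107.0³·5) = 20.143 N/mm = 20143 N/m
Wire length L = πDN_a = π·107.0·5 = 1680.8 mm
m = ρ·(πd²/4)·L = 8280 × 89.92×10⁻⁶ m² × 1.6808 m = 1.2514 kg
f_n = ½√(k/m) = 0.5·√(20143/1.2514) = 0.5·√(16096) = 63.436 Hz

63.4 Hz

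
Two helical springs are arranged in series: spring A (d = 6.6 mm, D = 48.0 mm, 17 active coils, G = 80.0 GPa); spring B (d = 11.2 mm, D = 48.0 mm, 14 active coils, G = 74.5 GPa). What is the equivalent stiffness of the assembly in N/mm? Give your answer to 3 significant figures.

9.12 N/mm

k_A = Gd⁴/(8D³N_a) = (80.0×10³)(6.6⁴)/(8·48.0³·17) = 10.093 N/mm
k_B = Gd⁴/(8D³N_a) = (74.5×10³)(11.2⁴)/(8·48.0³·14) = 94.643 N/mm
Series: 1/k_eq = 1/10.093 + 1/94.643 = 0.10965; k_eq = 9.12 N/mm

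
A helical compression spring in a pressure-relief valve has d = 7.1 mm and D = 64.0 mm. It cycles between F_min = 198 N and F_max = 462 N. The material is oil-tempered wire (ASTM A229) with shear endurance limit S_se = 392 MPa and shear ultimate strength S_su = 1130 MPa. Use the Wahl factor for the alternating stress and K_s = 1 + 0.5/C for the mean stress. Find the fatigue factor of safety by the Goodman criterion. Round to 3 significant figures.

3.14

C = D/d = 64.0/7.1 = 9.0141; K_W = (4C−1)/(4C−4)+0.615/C = 1.1618; K_s = 1+0.5/C = 1.0555
F_a = (F_max−F_min)/2 = 132 N; F_m = (F_max+F_min)/2 = 330 N
τ_a = K_W·8F_aD/(πd³) = 1.1618 × 60.106 = 69.832 MPa
τ_m = K_s·8F_mD/(πd³) = 1.0555 × 150.27 = 158.6 MPa
Goodman: 1/n_f = τ_a/S_se + τ_m/S_su = 69.832/392 + 158.6/1130 = 0.17814 + 0.14035 = 0.3185
n_f = 1/0.3185 = 3.14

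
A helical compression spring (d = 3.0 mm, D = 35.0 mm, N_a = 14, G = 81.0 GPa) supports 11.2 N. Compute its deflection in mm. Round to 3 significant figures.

k = Gd⁴/(8D³N_a) = (81.0×10³)(3.0⁴)/(8·35.0³·14) = 1.3663 N/mm
δ = F/k = 11.2 / 1.3663 = 8.1973 mm

8.20 mm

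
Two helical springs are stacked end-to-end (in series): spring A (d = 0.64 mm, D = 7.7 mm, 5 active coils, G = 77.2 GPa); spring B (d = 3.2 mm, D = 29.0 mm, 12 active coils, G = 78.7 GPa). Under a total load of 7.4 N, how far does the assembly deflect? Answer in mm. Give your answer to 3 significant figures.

k_A = Gd⁴/(8D³N_a) = (77.2×10³)(0.64⁴)/(8·7.7³·5) = 0.70926 N/mm
k_B = Gd⁴/(8D³N_a) = (78.7×10³)(3.2⁴)/(8·29.0³·12) = 3.5246 N/mm
Series: 1/k_eq = 1/0.70926 + 1/3.5246 = 1.6936; k_eq = 0.59044 N/mm
δ = F/k_eq = 7.4/0.59044 = 12.533 mm

12.5 mm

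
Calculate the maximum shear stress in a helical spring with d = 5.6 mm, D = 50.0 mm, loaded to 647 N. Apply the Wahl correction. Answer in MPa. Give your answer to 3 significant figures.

546 MPa

Spring index C = D/d = 50.0/5.6 = 8.9286
K_W = (4C−1)/(4C−4) + 0.615/C = 34.714/31.714 + 0.0689 = 1.1635
τ₀ = 8FD/(πd³) = 8·647·50.0/(π·5.6³) = 258800/551.71 = 469.08 MPa
τ_max = K·τ₀ = 1.1635 × 469.08 = 545.77 MPa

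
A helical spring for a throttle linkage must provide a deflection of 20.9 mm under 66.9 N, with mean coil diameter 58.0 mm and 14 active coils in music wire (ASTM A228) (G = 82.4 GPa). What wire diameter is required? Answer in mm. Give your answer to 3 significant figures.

Required rate k = F/δ = 66.9/20.9 = 3.201 N/mm
d = (8D³N_a·k / G)^(1/4) = (8·58.0³·14·3.201 / (82.4×10³))^0.25
  = (848.9)^0.25 = 5.3978 mm

5.40 mm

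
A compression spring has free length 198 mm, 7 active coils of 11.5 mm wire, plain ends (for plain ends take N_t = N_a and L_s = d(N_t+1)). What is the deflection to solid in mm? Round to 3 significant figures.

N_t = 7; L_s = 11.5·8 = 92 mm
δ_solid = L₀ − L_s = 198 − 92 = 106 mm

106 mm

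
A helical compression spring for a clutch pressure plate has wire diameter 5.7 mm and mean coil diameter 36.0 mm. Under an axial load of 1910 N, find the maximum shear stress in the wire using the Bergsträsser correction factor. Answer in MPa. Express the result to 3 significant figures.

1160 MPa

Spring index C = D/d = 36.0/5.7 = 6.3158
K_B = (4C+2)/(4C−3) = 27.263/22.263 = 1.2246
τ₀ = 8FD/(πd³) = 8·1910·36.0/(π·5.7³) = 550080/581.8 = 945.48 MPa
τ_max = K·τ₀ = 1.2246 × 945.48 = 1157.8 MPa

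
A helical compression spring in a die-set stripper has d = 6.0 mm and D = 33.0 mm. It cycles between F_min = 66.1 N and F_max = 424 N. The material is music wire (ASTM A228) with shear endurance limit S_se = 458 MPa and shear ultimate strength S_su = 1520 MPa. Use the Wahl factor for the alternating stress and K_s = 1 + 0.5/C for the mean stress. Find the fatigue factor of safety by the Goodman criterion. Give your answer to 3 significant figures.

3.81

C = D/d = 33.0/6.0 = 5.5000; K_W = (4C−1)/(4C−4)+0.615/C = 1.2785; K_s = 1+0.5/C = 1.0909
F_a = (F_max−F_min)/2 = 178.95 N; F_m = (F_max+F_min)/2 = 245.05 N
τ_a = K_W·8F_aD/(πd³) = 1.2785 × 69.62 = 89.008 MPa
τ_m = K_s·8F_mD/(πd³) = 1.0909 × 95.336 = 104 MPa
Goodman: 1/n_f = τ_a/S_se + τ_m/S_su = 89.008/458 + 104/1520 = 0.19434 + 0.06842 = 0.26276
n_f = 1/0.26276 = 3.806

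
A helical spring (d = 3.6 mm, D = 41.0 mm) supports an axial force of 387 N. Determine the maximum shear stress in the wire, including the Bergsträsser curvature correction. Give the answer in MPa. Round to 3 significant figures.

968 MPa

Spring index C = D/d = 41.0/3.6 = 11.3889
K_B = (4C+2)/(4C−3) = 47.556/42.556 = 1.1175
τ₀ = 8FD/(πd³) = 8·387·41.0/(π·3.6³) = 126936/146.57 = 866.02 MPa
τ_max = K·τ₀ = 1.1175 × 866.02 = 967.77 MPa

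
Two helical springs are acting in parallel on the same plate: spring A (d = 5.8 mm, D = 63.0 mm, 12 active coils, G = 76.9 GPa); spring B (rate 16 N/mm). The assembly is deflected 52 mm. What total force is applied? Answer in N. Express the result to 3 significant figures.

k_A = Gd⁴/(8D³N_a) = (76.9×10³)(5.8⁴)/(8·63.0³·12) = 3.6253 N/mm
Parallel: k_eq = 3.6253 + 16 = 19.625 N/mm
F = k_eq·δ = 19.625·52 = 1020.5 N

1020 N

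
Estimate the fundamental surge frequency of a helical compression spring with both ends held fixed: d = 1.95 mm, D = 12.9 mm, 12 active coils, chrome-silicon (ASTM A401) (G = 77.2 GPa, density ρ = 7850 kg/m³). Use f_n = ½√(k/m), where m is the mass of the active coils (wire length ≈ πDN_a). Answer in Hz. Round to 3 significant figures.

k = Gd⁴/(8D³N_a) = (77.2×10³)(1.95⁴)/(8·12.9³·12) = 5.4165 N/mm = 5416.5 N/m
Wire length L = πDN_a = π·12.9·12 = 486.32 mm
m = ρ·(πd²/4)·L = 7850 × 2.9865×10⁻⁶ m² × 0.48632 m = 0.011401 kg
f_n = ½√(k/m) = 0.5·√(5416.5/0.011401) = 0.5·√(4.7508e+05) = 344.63 Hz

345 Hz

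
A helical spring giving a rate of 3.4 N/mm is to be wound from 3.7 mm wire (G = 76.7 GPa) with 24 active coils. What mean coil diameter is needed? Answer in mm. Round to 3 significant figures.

28.0 mm

D = (Gd⁴/(8N_a·k))^(1/3) = (76.7×10³·3.7⁴/(8·24·3.4))^(1/3)
  = (22020.2)^(1/3) = 28.0290 mm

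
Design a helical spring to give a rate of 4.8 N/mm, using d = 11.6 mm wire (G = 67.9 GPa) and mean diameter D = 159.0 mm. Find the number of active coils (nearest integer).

N_a = Gd⁴/(8D³k) = (67.9×10³ × 11.6⁴)/(8 × 159.0³ × 4.8)
    = 1.22942e+09 / 1.54356e+08 = 7.965 → 8 coils

8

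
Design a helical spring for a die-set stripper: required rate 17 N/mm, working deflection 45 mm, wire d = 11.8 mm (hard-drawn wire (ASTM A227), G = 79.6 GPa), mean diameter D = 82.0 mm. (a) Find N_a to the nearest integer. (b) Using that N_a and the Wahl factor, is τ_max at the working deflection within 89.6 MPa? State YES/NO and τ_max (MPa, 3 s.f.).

(a) 21 coils; (b) NO, τ_max = 116 MPa

N_a = Gd⁴/(8D³k) = (79.6×10³)(11.8⁴)/(8·82.0³·17) = 20.58 → N_a = 21
Actual rate k = Gd⁴/(8D³·21) = 16.661 N/mm
Working load F = kδ = 16.661·45 = 749.73 N
C = 82.0/11.8 = 6.9492; K_W = (4C−1)/(4C−4)+0.615/C = 1.2146
τ_max = K_W·8FD/(πd³) = 1.2146·95.282 = 115.73 MPa
τ_max > 89.6 MPa → exceeds allowable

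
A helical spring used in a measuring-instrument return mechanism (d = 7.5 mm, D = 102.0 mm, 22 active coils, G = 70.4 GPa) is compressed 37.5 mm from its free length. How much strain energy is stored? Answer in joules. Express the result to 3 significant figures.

k = Gd⁴/(8D³N_a) = (70.4×10³)(7.5⁴)/(8·102.0³·22) = 1.1926 N/mm
U = ½kδ² = 0.5 × 1.1926 × 37.5² = 838.57 N·mm = 0.83857 J

0.839 J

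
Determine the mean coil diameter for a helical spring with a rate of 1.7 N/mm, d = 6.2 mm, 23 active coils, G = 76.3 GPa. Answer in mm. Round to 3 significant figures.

71.2 mm

D = (Gd⁴/(8N_a·k))^(1/3) = (76.3×10³·6.2⁴/(8·23·1.7))^(1/3)
  = (360433)^(1/3) = 71.1664 mm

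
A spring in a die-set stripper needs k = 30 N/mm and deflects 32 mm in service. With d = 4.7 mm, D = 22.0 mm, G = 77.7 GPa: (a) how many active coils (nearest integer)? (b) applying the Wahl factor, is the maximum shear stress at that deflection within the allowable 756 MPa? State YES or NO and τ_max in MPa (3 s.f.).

(a) 15 coils; (b) YES, τ_max = 684 MPa

N_a = Gd⁴/(8D³k) = (77.7×10³)(4.7⁴)/(8·22.0³·30) = 14.84 → N_a = 15
Actual rate k = Gd⁴/(8D³·15) = 29.673 N/mm
Working load F = kδ = 29.673·32 = 949.54 N
C = 22.0/4.7 = 4.6809; K_W = (4C−1)/(4C−4)+0.615/C = 1.3351
τ_max = K_W·8FD/(πd³) = 1.3351·512.37 = 684.09 MPa
τ_max ≤ 756 MPa → acceptable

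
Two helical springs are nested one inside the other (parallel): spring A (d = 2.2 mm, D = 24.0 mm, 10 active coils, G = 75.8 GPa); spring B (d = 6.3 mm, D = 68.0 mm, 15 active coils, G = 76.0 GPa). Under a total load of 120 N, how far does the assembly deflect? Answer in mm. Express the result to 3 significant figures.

k_A = Gd⁴/(8D³N_a) = (75.8×10³)(2.2⁴)/(8·24.0³·10) = 1.6056 N/mm
k_B = Gd⁴/(8D³N_a) = (76.0×10³)(6.3⁴)/(8·68.0³·15) = 3.173 N/mm
Parallel: k_eq = 1.6056 + 3.173 = 4.7786 N/mm
δ = F/k_eq = 120/4.7786 = 25.112 mm

25.1 mm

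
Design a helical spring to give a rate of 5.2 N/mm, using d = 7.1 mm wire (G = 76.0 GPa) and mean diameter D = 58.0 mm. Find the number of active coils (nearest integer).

N_a = Gd⁴/(8D³k) = (76.0×10³ × 7.1⁴)/(8 × 58.0³ × 5.2)
    = 1.93129e+08 / 8.11666e+06 = 23.79 → 24 coils

24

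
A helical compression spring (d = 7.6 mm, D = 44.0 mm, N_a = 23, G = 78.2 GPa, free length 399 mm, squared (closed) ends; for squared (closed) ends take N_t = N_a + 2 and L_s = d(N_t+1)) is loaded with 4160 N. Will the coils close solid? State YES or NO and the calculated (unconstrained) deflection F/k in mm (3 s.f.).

k = Gd⁴/(8D³N_a) = (78.2×10³)(7.6⁴)/(8·44.0³·23) = 16.645 N/mm
N_t = 25; L_s = 7.6·26 = 197.6 mm; δ_solid = L₀ − L_s = 399 − 197.6 = 201.4 mm
δ = F/k = 4160/16.645 = 249.92 mm
δ ≥ δ_solid → spring goes solid

YES, δ = 250 mm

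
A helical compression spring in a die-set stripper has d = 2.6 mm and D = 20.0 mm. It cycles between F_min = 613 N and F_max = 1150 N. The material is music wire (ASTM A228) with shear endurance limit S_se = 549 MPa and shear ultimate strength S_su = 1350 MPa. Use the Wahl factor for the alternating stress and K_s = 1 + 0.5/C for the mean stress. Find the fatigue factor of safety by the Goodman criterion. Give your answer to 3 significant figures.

0.270

C = D/d = 20.0/2.6 = 7.6923; K_W = (4C−1)/(4C−4)+0.615/C = 1.1920; K_s = 1+0.5/C = 1.0650
F_a = (F_max−F_min)/2 = 268.5 N; F_m = (F_max+F_min)/2 = 881.5 N
τ_a = K_W·8F_aD/(πd³) = 1.1920 × 778.03 = 927.42 MPa
τ_m = K_s·8F_mD/(πd³) = 1.0650 × 2554.3 = 2720.3 MPa
Goodman: 1/n_f = τ_a/S_se + τ_m/S_su = 927.42/549 + 2720.3/1350 = 1.68929 + 2.01506 = 3.7044
n_f = 1/3.7044 = 0.27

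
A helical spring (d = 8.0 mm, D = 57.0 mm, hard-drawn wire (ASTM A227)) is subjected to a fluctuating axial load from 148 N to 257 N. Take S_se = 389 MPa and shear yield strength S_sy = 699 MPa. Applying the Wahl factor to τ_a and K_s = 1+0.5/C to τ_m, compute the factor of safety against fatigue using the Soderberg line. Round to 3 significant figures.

7.36

C = D/d = 57.0/8.0 = 7.1250; K_W = (4C−1)/(4C−4)+0.615/C = 1.2088; K_s = 1+0.5/C = 1.0702
F_a = (F_max−F_min)/2 = 54.5 N; F_m = (F_max+F_min)/2 = 202.5 N
τ_a = K_W·8F_aD/(πd³) = 1.2088 × 15.45 = 18.676 MPa
τ_m = K_s·8F_mD/(πd³) = 1.0702 × 57.408 = 61.436 MPa
Soderberg: 1/n_f = τ_a/S_se + τ_m/S_sy = 18.676/389 + 61.436/699 = 0.04801 + 0.08789 = 0.1359
n_f = 1/0.1359 = 7.358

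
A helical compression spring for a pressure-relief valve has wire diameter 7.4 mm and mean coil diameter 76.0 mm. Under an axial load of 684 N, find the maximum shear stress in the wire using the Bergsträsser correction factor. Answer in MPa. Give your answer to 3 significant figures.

Spring index C = D/d = 76.0/7.4 = 10.2703
K_B = (4C+2)/(4C−3) = 43.081/38.081 = 1.1313
τ₀ = 8FD/(πd³) = 8·684·76.0/(π·7.4³) = 415872/1273 = 326.67 MPa
τ_max = K·τ₀ = 1.1313 × 326.67 = 369.57 MPa

370 MPa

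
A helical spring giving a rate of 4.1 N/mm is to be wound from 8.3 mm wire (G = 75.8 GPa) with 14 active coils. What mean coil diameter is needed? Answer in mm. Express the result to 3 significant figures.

D = (Gd⁴/(8N_a·k))^(1/3) = (75.8×10³·8.3⁴/(8·14·4.1))^(1/3)
  = (783393)^(1/3) = 92.1849 mm

92.2 mm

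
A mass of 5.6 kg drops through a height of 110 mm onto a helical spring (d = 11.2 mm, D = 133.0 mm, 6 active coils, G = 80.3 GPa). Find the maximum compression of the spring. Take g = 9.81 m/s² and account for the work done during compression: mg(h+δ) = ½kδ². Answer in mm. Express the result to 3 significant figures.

38.1 mm

k = Gd⁴/(8D³N_a) = (80.3×10³)(11.2⁴)/(8·133.0³·6) = 11.189 N/mm
W = mg = 5.6 × 9.81 = 54.936 N
½kδ² − Wδ − Wh = 0 → δ = (W + √(W² + 2kWh))/k
δ = (54.936 + √(3018 + 135229))/11.189 = (54.936 + 371.82)/11.189 = 38.14 mm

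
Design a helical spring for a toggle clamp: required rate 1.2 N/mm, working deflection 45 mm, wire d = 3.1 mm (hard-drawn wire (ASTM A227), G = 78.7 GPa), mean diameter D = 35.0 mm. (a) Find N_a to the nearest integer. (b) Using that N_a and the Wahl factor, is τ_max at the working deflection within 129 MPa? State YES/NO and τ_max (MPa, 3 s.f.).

N_a = Gd⁴/(8D³k) = (78.7×10³)(3.1⁴)/(8·35.0³·1.2) = 17.66 → N_a = 18
Actual rate k = Gd⁴/(8D³·18) = 1.1772 N/mm
Working load F = kδ = 1.1772·45 = 52.975 N
C = 35.0/3.1 = 11.2903; K_W = (4C−1)/(4C−4)+0.615/C = 1.1274
τ_max = K_W·8FD/(πd³) = 1.1274·158.49 = 178.67 MPa
τ_max > 129 MPa → exceeds allowable

(a) 18 coils; (b) NO, τ_max = 179 MPa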